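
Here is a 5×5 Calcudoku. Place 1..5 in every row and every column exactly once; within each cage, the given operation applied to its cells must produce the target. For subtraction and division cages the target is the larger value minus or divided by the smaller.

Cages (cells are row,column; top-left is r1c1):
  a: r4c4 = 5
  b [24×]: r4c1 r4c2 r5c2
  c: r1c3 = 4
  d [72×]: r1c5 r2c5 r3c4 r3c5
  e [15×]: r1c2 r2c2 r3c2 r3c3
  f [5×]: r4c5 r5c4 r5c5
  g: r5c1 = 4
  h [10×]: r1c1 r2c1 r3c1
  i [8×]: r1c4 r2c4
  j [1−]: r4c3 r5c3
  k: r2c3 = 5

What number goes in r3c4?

Cage c is given; hence r1c3 = 4.
Row 1 already has 4, which forces r1c4 = 2.
Row 1 already has 2, leaving r1c5 = 3.
Cage k is a single given cell, leaving r2c3 = 5.
Column 4 already has 2, so r2c4 = 4.
Row 2 already has 4, leaving r2c5 = 2.
Cage e has product 15, which forces r3c3 = 1.
Cage d needs product 72, so r3c4 = 3.
Column 5 already has 2, leaving r3c5 = 4.
Cage a is a single given cell; hence r4c4 = 5.
The 3 cells of cage f must have product 5; hence r4c5 = 1.
G is a freebie, which forces r5c1 = 4.
Cage f has product 5, leaving r5c4 = 1.
Cage f needs product 5, which forces r5c5 = 5.
The 3 cells of cage h must have product 10; hence r1c1 = 5.
Cage e needs product 15, so r1c2 = 1.
Row 2 now contains 2, so r2c1 = 1.
Cage e needs product 15, so r2c2 = 3.
The 3 cells of cage h must have product 10, which forces r3c1 = 2.
Row 3 now contains 3, leaving r3c2 = 5.
Column 1 already has 2, which forces r4c1 = 3.
Cage b has product 24; hence r4c2 = 4.
Row 4 now contains 3, which forces r4c3 = 2.
Column 2 already has 3, which forces r5c2 = 2.
Column 3 now contains 2, so r5c3 = 3.
The full grid is 5 1 4 2 3 / 1 3 5 4 2 / 2 5 1 3 4 / 3 4 2 5 1 / 4 2 3 1 5.

3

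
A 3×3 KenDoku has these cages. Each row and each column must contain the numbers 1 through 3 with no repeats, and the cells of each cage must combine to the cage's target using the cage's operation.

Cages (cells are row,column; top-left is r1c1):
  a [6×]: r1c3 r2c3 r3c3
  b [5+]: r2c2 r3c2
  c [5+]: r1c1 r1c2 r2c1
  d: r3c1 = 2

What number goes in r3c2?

Cage d is given; hence r3c1 = 2.
2 is placed in row 3, which forces r3c2 = 3.
3 is placed in row 3, leaving r3c3 = 1.
Cage c needs sum 5, so r1c1 = 3.
Cage c has sum 5, which forces r1c2 = 1.
Row 1 now contains 3; hence r1c3 = 2.
Column 1 now contains 2, leaving r2c1 = 1.
Column 2 already has 3, which forces r2c2 = 2.
2 is placed in column 3, leaving r2c3 = 3.
The full grid is 3 1 2 / 1 2 3 / 2 3 1.

3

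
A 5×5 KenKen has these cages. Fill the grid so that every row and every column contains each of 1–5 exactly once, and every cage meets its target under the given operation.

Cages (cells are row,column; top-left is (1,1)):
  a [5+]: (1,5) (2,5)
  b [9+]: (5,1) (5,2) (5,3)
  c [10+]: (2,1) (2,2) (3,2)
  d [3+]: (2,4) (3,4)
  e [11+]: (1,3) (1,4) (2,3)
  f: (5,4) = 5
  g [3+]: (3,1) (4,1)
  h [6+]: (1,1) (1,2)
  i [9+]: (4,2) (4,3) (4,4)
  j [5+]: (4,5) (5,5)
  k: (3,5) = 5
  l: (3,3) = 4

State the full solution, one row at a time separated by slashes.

5 1 2 4 3 / 3 4 5 1 2 / 1 3 4 2 5 / 2 5 1 3 4 / 4 2 3 5 1

Cage l is a single given cell, so (3,3) = 4.
Cage k is given, which forces (3,5) = 5.
F is a freebie, which forces (5,4) = 5.
Row 3 needs a 3, and only (3,2) is open for it.
The only place for 1 in row 5 is (5,5).
Cage j needs two cells with sum 5, which forces (4,5) = 4.
In row 2, 1 can only go at (2,4), so (2,4) = 1.
Column 4 already has 1; hence (3,4) = 2.
Column 4 already has 1, so (4,4) = 3.
3 is placed in column 4, which forces (1,4) = 4.
Row 3 already has 2, leaving (3,1) = 1.
Cage g's pair has sum 3; hence (4,1) = 2.
Column 1 already has 2, which forces (1,1) = 5.
Cage h's pair has sum 6, which forces (1,2) = 1.
Row 1 now contains 5, so (1,3) = 2.
2 is placed in row 1, so (1,5) = 3.
Column 1 already has 5, leaving (2,1) = 3.
Column 3 already has 2; hence (2,3) = 5.
3 is placed in column 5; hence (2,5) = 2.
Column 2 now contains 1; hence (4,2) = 5.
5 is placed in column 3, leaving (4,3) = 1.
Column 1 now contains 3, so (5,1) = 4.
Row 5 now contains 4, which forces (5,2) = 2.
Column 3 already has 2, which forces (5,3) = 3.
Row 2 already has 2, so (2,2) = 4.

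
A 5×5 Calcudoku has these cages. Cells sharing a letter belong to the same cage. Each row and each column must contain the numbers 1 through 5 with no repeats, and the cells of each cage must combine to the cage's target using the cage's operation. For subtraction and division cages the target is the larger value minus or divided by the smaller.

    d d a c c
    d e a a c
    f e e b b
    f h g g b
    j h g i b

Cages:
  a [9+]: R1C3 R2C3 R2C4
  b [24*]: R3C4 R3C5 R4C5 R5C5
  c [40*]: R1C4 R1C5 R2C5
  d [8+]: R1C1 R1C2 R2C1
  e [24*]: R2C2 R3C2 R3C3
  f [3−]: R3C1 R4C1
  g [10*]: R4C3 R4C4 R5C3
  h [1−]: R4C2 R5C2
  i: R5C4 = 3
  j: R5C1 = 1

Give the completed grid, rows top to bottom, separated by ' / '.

3 1 5 4 2 / 4 2 3 1 5 / 5 3 4 2 1 / 2 4 1 5 3 / 1 5 2 3 4

Cage j is given, which forces R5C1 = 1.
Cage i is given; hence R5C4 = 3.
Row 3 needs a 5, and only R3C1 is open for it.
5 is placed in column 1, which forces R4C1 = 2.
The 3 cells of cage d must have sum 8, leaving R1C2 = 1.
Cage g needs product 10, leaving R5C3 = 2.
Row 5 now contains 2; hence R5C5 = 4.
Cage c has product 40; hence R1C4 = 4.
Cage h needs two cells with difference 1, which forces R4C2 = 4.
Row 5 now contains 4; hence R5C2 = 5.
Row 1 now contains 4; hence R1C1 = 3.
Row 1 now contains 3; hence R1C3 = 5.
Row 1 already has 5, leaving R1C5 = 2.
Cage d needs sum 8, leaving R2C1 = 4.
Column 5 already has 2, which forces R2C5 = 5.
Cage e has product 24, which forces R3C3 = 4.
Column 3 now contains 5, which forces R4C3 = 1.
1 is placed in row 4, leaving R4C4 = 5.
1 is placed in row 4; hence R4C5 = 3.
Column 3 now contains 1, leaving R2C3 = 3.
Cage a needs sum 9, which forces R2C4 = 1.
Cage b needs product 24, leaving R3C4 = 2.
Column 5 already has 3, which forces R3C5 = 1.
Row 2 now contains 3, which forces R2C2 = 2.
Row 3 now contains 2, leaving R3C2 = 3.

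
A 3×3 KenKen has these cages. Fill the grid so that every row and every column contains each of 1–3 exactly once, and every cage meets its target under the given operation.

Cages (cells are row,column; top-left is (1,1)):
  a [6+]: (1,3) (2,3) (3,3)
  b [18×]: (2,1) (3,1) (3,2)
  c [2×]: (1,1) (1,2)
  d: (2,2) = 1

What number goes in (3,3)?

1

Cage b has product 18, leaving (2,1) = 3.
Cage d is given, so (2,2) = 1.
Row 2 already has 1, leaving (2,3) = 2.
Cage b needs product 18, leaving (3,1) = 2.
The 3 cells of cage b must have product 18, which forces (3,2) = 3.
Row 3 already has 3; hence (3,3) = 1.
Column 1 now contains 2; hence (1,1) = 1.
Column 2 now contains 1, which forces (1,2) = 2.
1 is placed in column 3, leaving (1,3) = 3.
Completed grid: 1 2 3 / 3 1 2 / 2 3 1.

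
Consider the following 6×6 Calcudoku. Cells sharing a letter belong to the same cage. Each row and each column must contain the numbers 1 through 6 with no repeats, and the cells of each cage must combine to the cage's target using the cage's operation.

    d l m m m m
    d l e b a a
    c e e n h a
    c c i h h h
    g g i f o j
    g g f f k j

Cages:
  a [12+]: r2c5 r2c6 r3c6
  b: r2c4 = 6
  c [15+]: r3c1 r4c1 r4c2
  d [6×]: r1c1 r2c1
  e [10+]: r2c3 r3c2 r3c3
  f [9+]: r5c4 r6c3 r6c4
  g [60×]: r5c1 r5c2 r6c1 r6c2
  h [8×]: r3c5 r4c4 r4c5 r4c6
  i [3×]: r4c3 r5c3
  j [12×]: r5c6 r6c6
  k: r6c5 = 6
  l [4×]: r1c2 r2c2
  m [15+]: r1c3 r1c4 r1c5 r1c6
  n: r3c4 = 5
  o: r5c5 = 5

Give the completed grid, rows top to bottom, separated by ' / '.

2 4 6 1 3 5 / 3 1 5 6 4 2 / 4 3 2 5 1 6 / 5 6 3 4 2 1 / 6 2 1 3 5 4 / 1 5 4 2 6 3

Cage b is given, so r2c4 = 6.
Cage n is given, which forces r3c4 = 5.
Cage h needs product 8, leaving r3c5 = 1.
Cage o is a single given cell; hence r5c5 = 5.
Cage k is given, so r6c5 = 6.
Column 6 needs a 1, and only r4c6 is open for it.
Row 4 already has 1, so r4c3 = 3.
The two cells of cage i must have product 3, so r5c3 = 1.
Cage c needs sum 15, leaving r3c1 = 4.
In row 2, 3 can only go at r2c1, so r2c1 = 3.
The two cells of cage d must have product 6, which forces r1c1 = 2.
Column 1 now contains 2; hence r5c1 = 6.
Cage m needs sum 15, so r1c4 = 1.
Cage m has sum 15, which forces r1c5 = 3.
Column 1 already has 6, which forces r4c1 = 5.
Cage c needs sum 15, which forces r4c2 = 6.
Cage g needs product 60; hence r5c2 = 2.
5 is placed in column 1, so r6c1 = 1.
Row 6 already has 1, which forces r6c2 = 5.
1 is placed in row 1, so r1c2 = 4.
Cage l needs two cells with product 4, so r2c2 = 1.
The 3 cells of cage e must have sum 10; hence r2c3 = 5.
2 is placed in column 2, which forces r3c2 = 3.
Cage e has sum 10, leaving r3c3 = 2.
Row 3 now contains 3, which forces r3c6 = 6.
Column 3 already has 2, which forces r6c3 = 4.
Row 6 already has 4; hence r6c6 = 3.
Column 3 already has 5, leaving r1c3 = 6.
Column 6 now contains 6; hence r1c6 = 5.
Cage f has sum 9, which forces r5c4 = 3.
Column 6 already has 3, leaving r5c6 = 4.
Row 6 now contains 3; hence r6c4 = 2.
The 3 cells of cage a must have sum 12, which forces r2c5 = 4.
Column 6 already has 4, which forces r2c6 = 2.
2 is placed in column 4; hence r4c4 = 4.
Cage h has product 8; hence r4c5 = 2.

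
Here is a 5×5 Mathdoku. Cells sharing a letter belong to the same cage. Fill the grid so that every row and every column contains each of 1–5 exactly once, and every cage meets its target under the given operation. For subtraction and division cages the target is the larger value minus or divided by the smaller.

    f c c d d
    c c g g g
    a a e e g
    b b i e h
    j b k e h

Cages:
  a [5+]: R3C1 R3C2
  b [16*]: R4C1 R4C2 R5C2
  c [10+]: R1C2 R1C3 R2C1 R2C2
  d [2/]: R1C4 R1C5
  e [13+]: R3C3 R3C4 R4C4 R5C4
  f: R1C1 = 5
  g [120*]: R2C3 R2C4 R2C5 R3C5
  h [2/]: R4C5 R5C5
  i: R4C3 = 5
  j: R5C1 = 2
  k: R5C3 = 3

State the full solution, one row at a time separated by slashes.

Cage f is a single given cell, leaving R1C1 = 5.
Cage i is given, which forces R4C3 = 5.
Cage j is a single given cell; hence R5C1 = 2.
2 is placed in row 5, so R5C2 = 4.
Cage k is a single given cell, which forces R5C3 = 3.
4 is placed in row 5, so R5C5 = 1.
2 is placed in column 1; hence R4C1 = 4.
Column 2 already has 4, leaving R4C2 = 1.
The two cells of cage h must have quotient 2, leaving R4C5 = 2.
Row 5 already has 1, leaving R5C4 = 5.
Cage d needs two cells with quotient 2; hence R1C4 = 2.
2 is placed in column 5; hence R1C5 = 4.
4 is placed in column 1, so R3C1 = 3.
Column 2 already has 1; hence R3C2 = 2.
Row 3 now contains 3; hence R3C5 = 5.
Row 4 already has 2, which forces R4C4 = 3.
Row 1 now contains 2, so R1C2 = 3.
Row 1 now contains 4, leaving R1C3 = 1.
Column 1 already has 3; hence R2C1 = 1.
Cage c has sum 10, so R2C2 = 5.
Cage g needs product 120, so R2C3 = 2.
Column 4 now contains 3, so R2C4 = 4.
Column 5 already has 5, which forces R2C5 = 3.
1 is placed in column 3, which forces R3C3 = 4.
4 is placed in column 4; hence R3C4 = 1.

5 3 1 2 4 / 1 5 2 4 3 / 3 2 4 1 5 / 4 1 5 3 2 / 2 4 3 5 1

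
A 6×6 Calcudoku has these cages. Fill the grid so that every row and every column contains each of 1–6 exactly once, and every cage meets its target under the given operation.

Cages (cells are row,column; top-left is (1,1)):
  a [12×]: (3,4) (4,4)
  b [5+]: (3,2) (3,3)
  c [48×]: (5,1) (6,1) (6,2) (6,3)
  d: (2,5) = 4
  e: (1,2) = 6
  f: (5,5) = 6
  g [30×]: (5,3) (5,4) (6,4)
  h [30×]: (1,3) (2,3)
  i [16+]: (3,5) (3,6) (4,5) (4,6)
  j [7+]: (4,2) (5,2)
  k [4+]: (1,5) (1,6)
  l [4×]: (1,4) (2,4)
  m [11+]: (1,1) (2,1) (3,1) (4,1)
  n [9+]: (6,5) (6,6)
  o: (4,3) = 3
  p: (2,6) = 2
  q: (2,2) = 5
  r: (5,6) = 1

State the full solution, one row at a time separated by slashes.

Cage e is given, leaving (1,2) = 6.
Row 1 already has 6; hence (1,3) = 5.
Q is a freebie, which forces (2,2) = 5.
5 is placed in column 3, which forces (2,3) = 6.
Cage d is a single given cell; hence (2,5) = 4.
P is a freebie, leaving (2,6) = 2.
Cage o is a single given cell, which forces (4,3) = 3.
F is a freebie, which forces (5,5) = 6.
R is a freebie, so (5,6) = 1.
Cage l needs two cells with product 4, which forces (1,4) = 4.
Cage k's pair has sum 4, so (1,5) = 1.
1 is placed in column 6, which forces (1,6) = 3.
Row 2 now contains 4, so (2,4) = 1.
Cage j's pair has sum 7, which forces (4,2) = 4.
Cage j's pair has sum 7, leaving (5,2) = 3.
Row 5 already has 1; hence (5,3) = 2.
Row 5 now contains 3; hence (5,4) = 5.
5 is placed in column 4, which forces (6,4) = 3.
3 is placed in row 6, which forces (6,5) = 5.
3 is placed in row 1, so (1,1) = 2.
Row 2 now contains 1; hence (2,1) = 3.
3 is placed in column 2; hence (3,2) = 1.
Cage b needs two cells with sum 5; hence (3,3) = 4.
Cage i needs sum 16, leaving (3,5) = 3.
Column 5 already has 5; hence (4,5) = 2.
Row 5 already has 2; hence (5,1) = 4.
Cage c needs product 48, which forces (6,1) = 6.
The 4 cells of cage c must have product 48, so (6,2) = 2.
Cage c needs product 48, which forces (6,3) = 1.
Cage n's pair has sum 9, so (6,6) = 4.
1 is placed in row 3; hence (3,1) = 5.
The two cells of cage a must have product 12, so (3,4) = 2.
5 is placed in row 3, which forces (3,6) = 6.
The 4 cells of cage m must have sum 11, leaving (4,1) = 1.
Row 4 already has 2; hence (4,4) = 6.
Column 6 already has 6; hence (4,6) = 5.

2 6 5 4 1 3 / 3 5 6 1 4 2 / 5 1 4 2 3 6 / 1 4 3 6 2 5 / 4 3 2 5 6 1 / 6 2 1 3 5 4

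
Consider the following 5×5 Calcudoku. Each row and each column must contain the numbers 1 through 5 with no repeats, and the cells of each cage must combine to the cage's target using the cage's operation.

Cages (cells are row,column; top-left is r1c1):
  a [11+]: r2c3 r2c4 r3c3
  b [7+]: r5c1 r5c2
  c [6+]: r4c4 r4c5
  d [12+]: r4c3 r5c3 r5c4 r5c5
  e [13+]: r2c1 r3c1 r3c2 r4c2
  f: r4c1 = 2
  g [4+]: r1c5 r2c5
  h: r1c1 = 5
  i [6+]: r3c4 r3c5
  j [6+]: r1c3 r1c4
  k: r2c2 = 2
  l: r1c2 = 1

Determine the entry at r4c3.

4

Cage h is given, so r1c1 = 5.
Cage l is given, leaving r1c2 = 1.
Row 1 now contains 1; hence r1c5 = 3.
Cage k is given; hence r2c2 = 2.
3 is placed in column 5, so r2c5 = 1.
Cage f is a single given cell, so r4c1 = 2.
Cage e needs sum 13, which forces r3c1 = 1.
The two cells of cage c must have sum 6, leaving r4c4 = 1.
Cage c needs two cells with sum 6, leaving r4c5 = 5.
Cage e has sum 13, leaving r3c2 = 5.
In row 3, 3 can only go at r3c3, so r3c3 = 3.
Cage a needs sum 11, so r2c3 = 5.
The 3 cells of cage a must have sum 11, so r2c4 = 3.
3 is placed in column 3; hence r4c3 = 4.
Cage d needs sum 12, so r5c3 = 1.
3 is placed in column 4, which forces r5c4 = 5.
Column 3 already has 4, leaving r1c3 = 2.
Cage j's pair has sum 6, so r1c4 = 4.
Row 2 already has 3, leaving r2c1 = 4.
Column 4 now contains 4, leaving r3c4 = 2.
Row 3 now contains 2, which forces r3c5 = 4.
4 is placed in row 4, so r4c2 = 3.
Column 1 now contains 4, which forces r5c1 = 3.
3 is placed in column 2, leaving r5c2 = 4.
Cage d has sum 12, which forces r5c5 = 2.
The full grid is 5 1 2 4 3 / 4 2 5 3 1 / 1 5 3 2 4 / 2 3 4 1 5 / 3 4 1 5 2.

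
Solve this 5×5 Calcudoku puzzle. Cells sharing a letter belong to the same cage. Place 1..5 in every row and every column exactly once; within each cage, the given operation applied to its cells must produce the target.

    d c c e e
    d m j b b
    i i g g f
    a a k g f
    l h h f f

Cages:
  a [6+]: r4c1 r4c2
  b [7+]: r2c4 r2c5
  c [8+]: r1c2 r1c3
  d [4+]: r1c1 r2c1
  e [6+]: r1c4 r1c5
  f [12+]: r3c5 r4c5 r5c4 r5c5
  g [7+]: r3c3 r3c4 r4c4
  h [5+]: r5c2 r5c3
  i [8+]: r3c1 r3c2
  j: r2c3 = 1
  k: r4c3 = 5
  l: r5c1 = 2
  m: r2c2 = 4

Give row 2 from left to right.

3 4 1 5 2

Cage m is given, so r2c2 = 4.
Cage j is given, so r2c3 = 1.
K is a freebie, so r4c3 = 5.
L is a freebie, leaving r5c1 = 2.
Cage d's pair has sum 4; hence r1c1 = 1.
Cage c needs two cells with sum 8; hence r1c2 = 5.
Column 3 now contains 5, leaving r1c3 = 3.
Row 2 already has 1, which forces r2c1 = 3.
Column 1 already has 3; hence r3c1 = 5.
Column 2 now contains 5, so r3c2 = 3.
Cage a needs two cells with sum 6; hence r4c1 = 4.
Cage a needs two cells with sum 6, so r4c2 = 2.
Cage h's pair has sum 5; hence r5c2 = 1.
Cage h needs two cells with sum 5, which forces r5c3 = 4.
Column 3 now contains 4, leaving r3c3 = 2.
Cage g has sum 7, so r3c4 = 4.
The 4 cells of cage f must have sum 12, so r3c5 = 1.
Cage g needs sum 7, which forces r4c4 = 1.
Cage f needs sum 12, so r4c5 = 3.
Cage f needs sum 12, so r5c4 = 3.
The 4 cells of cage f must have sum 12; hence r5c5 = 5.
4 is placed in column 4; hence r1c4 = 2.
Cage e needs two cells with sum 6, which forces r1c5 = 4.
Cage b needs two cells with sum 7, which forces r2c4 = 5.
5 is placed in column 5, so r2c5 = 2.
The full grid is 1 5 3 2 4 / 3 4 1 5 2 / 5 3 2 4 1 / 4 2 5 1 3 / 2 1 4 3 5.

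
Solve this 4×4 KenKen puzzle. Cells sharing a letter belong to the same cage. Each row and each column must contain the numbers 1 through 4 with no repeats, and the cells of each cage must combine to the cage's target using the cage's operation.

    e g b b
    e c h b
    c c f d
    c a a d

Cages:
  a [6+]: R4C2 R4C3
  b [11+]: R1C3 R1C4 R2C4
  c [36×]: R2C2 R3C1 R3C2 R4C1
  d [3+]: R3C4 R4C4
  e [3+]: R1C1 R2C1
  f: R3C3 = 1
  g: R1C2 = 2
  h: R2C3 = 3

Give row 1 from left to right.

G is a freebie, so R1C2 = 2.
Cage b has sum 11, leaving R1C3 = 4.
Cage b has sum 11, leaving R1C4 = 3.
Cage h is a single given cell; hence R2C3 = 3.
Cage b has sum 11, so R2C4 = 4.
F is a freebie, so R3C3 = 1.
Row 3 now contains 1, leaving R3C4 = 2.
Column 2 already has 2, which forces R4C2 = 4.
4 is placed in column 3, which forces R4C3 = 2.
Column 4 now contains 2, so R4C4 = 1.
2 is placed in row 1, leaving R1C1 = 1.
Cage e's pair has sum 3, leaving R2C1 = 2.
4 is placed in row 2; hence R2C2 = 1.
The 4 cells of cage c must have product 36; hence R3C1 = 4.
Column 2 already has 4, leaving R3C2 = 3.
Row 4 now contains 1, so R4C1 = 3.
Filled in: 1 2 4 3 / 2 1 3 4 / 4 3 1 2 / 3 4 2 1.

1 2 4 3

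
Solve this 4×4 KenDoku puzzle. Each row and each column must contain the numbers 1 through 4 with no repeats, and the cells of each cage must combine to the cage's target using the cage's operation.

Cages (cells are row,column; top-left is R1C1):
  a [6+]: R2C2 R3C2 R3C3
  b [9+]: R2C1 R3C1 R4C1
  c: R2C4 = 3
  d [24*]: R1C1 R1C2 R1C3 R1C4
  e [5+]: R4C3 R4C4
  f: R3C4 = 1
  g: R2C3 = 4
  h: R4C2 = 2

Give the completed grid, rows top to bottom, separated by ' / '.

Cage g is a single given cell; hence R2C3 = 4.
Cage c is given; hence R2C4 = 3.
F is a freebie, which forces R3C4 = 1.
Cage h is given, leaving R4C2 = 2.
Row 4 now contains 2, so R4C4 = 4.
Column 4 now contains 4, which forces R1C4 = 2.
3 is placed in row 2, leaving R2C1 = 2.
2 is placed in column 2; hence R2C2 = 1.
The 3 cells of cage b must have sum 9, so R3C1 = 4.
Cage a needs sum 6, which forces R3C2 = 3.
The 3 cells of cage a must have sum 6, leaving R3C3 = 2.
Row 4 now contains 4; hence R4C1 = 3.
The two cells of cage e must have sum 5, which forces R4C3 = 1.
Column 1 already has 3, leaving R1C1 = 1.
3 is placed in column 2, so R1C2 = 4.
Column 3 now contains 1, leaving R1C3 = 3.

1 4 3 2 / 2 1 4 3 / 4 3 2 1 / 3 2 1 4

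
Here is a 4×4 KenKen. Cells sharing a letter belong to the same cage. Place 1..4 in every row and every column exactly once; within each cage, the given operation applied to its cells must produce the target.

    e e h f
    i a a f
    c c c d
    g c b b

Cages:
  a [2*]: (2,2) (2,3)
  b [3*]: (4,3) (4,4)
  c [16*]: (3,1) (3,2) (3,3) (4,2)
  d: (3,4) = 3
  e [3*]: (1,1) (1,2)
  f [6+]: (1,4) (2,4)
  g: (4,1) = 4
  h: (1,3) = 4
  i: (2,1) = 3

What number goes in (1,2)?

3

Cage h is a single given cell, so (1,3) = 4.
Row 1 already has 4, so (1,4) = 2.
Cage i is a single given cell, which forces (2,1) = 3.
Column 4 now contains 2, which forces (2,4) = 4.
D is a freebie, which forces (3,4) = 3.
Cage g is a single given cell, leaving (4,1) = 4.
The 4 cells of cage c must have product 16, which forces (4,2) = 2.
Column 4 now contains 3, leaving (4,4) = 1.
3 is placed in column 1; hence (1,1) = 1.
Cage e needs two cells with product 3, which forces (1,2) = 3.
Column 2 now contains 2, which forces (2,2) = 1.
The two cells of cage a must have product 2, leaving (2,3) = 2.
Column 1 already has 1, which forces (3,1) = 2.
Cage c has product 16, leaving (3,2) = 4.
Column 3 now contains 2, so (3,3) = 1.
1 is placed in row 4; hence (4,3) = 3.
The full grid is 1 3 4 2 / 3 1 2 4 / 2 4 1 3 / 4 2 3 1.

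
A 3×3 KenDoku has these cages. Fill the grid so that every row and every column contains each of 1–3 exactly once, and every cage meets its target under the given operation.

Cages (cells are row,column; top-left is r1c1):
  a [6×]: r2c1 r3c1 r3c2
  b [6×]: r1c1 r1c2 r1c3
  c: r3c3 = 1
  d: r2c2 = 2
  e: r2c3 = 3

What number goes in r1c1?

3

D is a freebie, leaving r2c2 = 2.
Cage e is a single given cell, leaving r2c3 = 3.
C is a freebie; hence r3c3 = 1.
1 is placed in column 3, leaving r1c3 = 2.
3 is placed in row 2, leaving r2c1 = 1.
The 3 cells of cage a must have product 6, so r3c1 = 2.
Row 3 already has 1, which forces r3c2 = 3.
Column 1 now contains 1; hence r1c1 = 3.
3 is placed in column 2, so r1c2 = 1.
The full grid is 3 1 2 / 1 2 3 / 2 3 1.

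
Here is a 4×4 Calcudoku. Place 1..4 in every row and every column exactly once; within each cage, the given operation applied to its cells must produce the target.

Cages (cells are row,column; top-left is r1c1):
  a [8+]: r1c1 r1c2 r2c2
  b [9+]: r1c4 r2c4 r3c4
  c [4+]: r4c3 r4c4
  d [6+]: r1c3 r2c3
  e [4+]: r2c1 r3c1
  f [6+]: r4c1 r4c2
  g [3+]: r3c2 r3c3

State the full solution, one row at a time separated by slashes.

The only place for 4 in row 3 is r3c4.
The only place for 3 in row 3 is r3c1.
3 is placed in column 1, leaving r2c1 = 1.
The only place for 1 in row 1 is r1c2.
The 3 cells of cage a must have sum 8, so r1c1 = 4.
4 is placed in row 1, leaving r1c3 = 2.
Row 1 now contains 2, leaving r1c4 = 3.
Cage a has sum 8; hence r2c2 = 3.
2 is placed in column 3, leaving r2c3 = 4.
Column 4 now contains 3, so r2c4 = 2.
1 is placed in column 2, so r3c2 = 2.
Cage g needs two cells with sum 3, so r3c3 = 1.
Column 1 already has 4, which forces r4c1 = 2.
2 is placed in column 2; hence r4c2 = 4.
Column 3 now contains 1; hence r4c3 = 3.
Column 4 now contains 3, leaving r4c4 = 1.

4 1 2 3 / 1 3 4 2 / 3 2 1 4 / 2 4 3 1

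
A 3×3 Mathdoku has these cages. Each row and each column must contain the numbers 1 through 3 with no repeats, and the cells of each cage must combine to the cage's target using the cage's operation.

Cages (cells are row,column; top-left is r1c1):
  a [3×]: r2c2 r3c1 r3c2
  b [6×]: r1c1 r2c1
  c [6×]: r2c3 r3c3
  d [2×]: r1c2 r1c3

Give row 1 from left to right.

3 2 1

The 3 cells of cage a must have product 3, leaving r2c2 = 1.
Cage a has product 3, leaving r3c1 = 1.
Cage a needs product 3; hence r3c2 = 3.
Row 3 already has 3, which forces r3c3 = 2.
Column 2 now contains 1, which forces r1c2 = 2.
Column 3 already has 2; hence r1c3 = 1.
Column 3 already has 2, which forces r2c3 = 3.
Row 1 now contains 2, so r1c1 = 3.
Row 2 already has 3; hence r2c1 = 2.
Completed grid: 3 2 1 / 2 1 3 / 1 3 2.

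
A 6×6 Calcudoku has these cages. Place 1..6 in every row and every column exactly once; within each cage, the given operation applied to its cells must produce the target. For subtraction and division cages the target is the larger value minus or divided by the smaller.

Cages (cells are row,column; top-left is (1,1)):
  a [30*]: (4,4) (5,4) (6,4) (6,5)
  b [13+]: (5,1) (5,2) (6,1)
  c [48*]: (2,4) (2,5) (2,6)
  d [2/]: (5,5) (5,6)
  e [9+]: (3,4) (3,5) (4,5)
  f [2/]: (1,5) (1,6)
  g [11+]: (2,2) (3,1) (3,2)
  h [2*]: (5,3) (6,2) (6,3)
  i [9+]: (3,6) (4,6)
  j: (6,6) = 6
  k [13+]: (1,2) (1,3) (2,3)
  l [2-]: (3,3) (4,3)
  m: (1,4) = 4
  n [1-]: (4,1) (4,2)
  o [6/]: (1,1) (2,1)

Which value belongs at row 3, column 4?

3

M is a freebie, which forces (1,4) = 4.
The 3 cells of cage h must have product 2, which forces (5,3) = 1.
The 3 cells of cage h must have product 2, so (6,2) = 1.
The 3 cells of cage h must have product 2; hence (6,3) = 2.
Cage j is a single given cell, leaving (6,6) = 6.
Cage a has product 30, so (4,4) = 1.
Cage a has product 30, so (5,4) = 2.
Column 4 now contains 2, leaving (2,4) = 6.
The two cells of cage d must have quotient 2, so (5,5) = 6.
Cage d's pair has quotient 2, so (5,6) = 3.
The two cells of cage o must have quotient 6, leaving (1,1) = 6.
Row 1 already has 6, which forces (1,3) = 3.
Row 2 now contains 6, so (2,1) = 1.
The 3 cells of cage b must have sum 13; hence (5,1) = 5.
The 3 cells of cage b must have sum 13; hence (5,2) = 4.
Cage b needs sum 13, which forces (6,1) = 4.
Cage k has sum 13, leaving (1,2) = 5.
The 3 cells of cage k must have sum 13, so (2,3) = 5.
Column 2 now contains 5, so (3,2) = 6.
6 is placed in row 3; hence (3,3) = 4.
Row 3 already has 4, so (3,6) = 5.
Column 3 already has 4, which forces (4,3) = 6.
Column 6 now contains 5, so (4,6) = 4.
Cage c needs product 48, so (2,5) = 4.
Column 6 already has 4, so (2,6) = 2.
Row 3 now contains 5, which forces (3,4) = 3.
Cage e has sum 9, leaving (3,5) = 1.
Cage e has sum 9, leaving (4,5) = 5.
3 is placed in column 4, so (6,4) = 5.
Column 5 now contains 5, leaving (6,5) = 3.
Column 5 already has 1, so (1,5) = 2.
Column 6 now contains 2; hence (1,6) = 1.
2 is placed in row 2; hence (2,2) = 3.
Row 3 already has 3, so (3,1) = 2.
2 is placed in column 1, which forces (4,1) = 3.
3 is placed in column 2; hence (4,2) = 2.
Filled in: 6 5 3 4 2 1 / 1 3 5 6 4 2 / 2 6 4 3 1 5 / 3 2 6 1 5 4 / 5 4 1 2 6 3 / 4 1 2 5 3 6.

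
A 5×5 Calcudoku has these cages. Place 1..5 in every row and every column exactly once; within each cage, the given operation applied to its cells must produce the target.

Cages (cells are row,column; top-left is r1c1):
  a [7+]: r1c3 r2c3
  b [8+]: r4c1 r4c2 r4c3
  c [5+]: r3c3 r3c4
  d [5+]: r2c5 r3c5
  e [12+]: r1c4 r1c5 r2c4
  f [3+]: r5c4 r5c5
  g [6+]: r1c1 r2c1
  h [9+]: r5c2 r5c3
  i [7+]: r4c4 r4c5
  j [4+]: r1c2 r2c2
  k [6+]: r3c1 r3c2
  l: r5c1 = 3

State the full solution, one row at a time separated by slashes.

4 1 3 2 5 / 2 3 4 5 1 / 1 5 2 3 4 / 5 2 1 4 3 / 3 4 5 1 2

Cage l is a single given cell, so r5c1 = 3.
Row 3 needs a 5, and only r3c2 is open for it.
Cage k needs two cells with sum 6, leaving r3c1 = 1.
1 is placed in column 1, leaving r4c1 = 5.
Column 2 already has 5, which forces r5c2 = 4.
Cage h's pair has sum 9, so r5c3 = 5.
Column 2 already has 4, so r4c2 = 2.
Cage b needs sum 8, leaving r4c3 = 1.
The only place for 1 in row 1 is r1c2.
1 is placed in column 2, leaving r2c2 = 3.
Row 2 already has 3, so r2c3 = 4.
Row 2 now contains 4, leaving r2c4 = 5.
Cage g's pair has sum 6, leaving r1c1 = 4.
Column 3 now contains 4, which forces r1c3 = 3.
Row 1 now contains 3, so r1c4 = 2.
Row 1 now contains 3, leaving r1c5 = 5.
Row 2 now contains 4; hence r2c1 = 2.
2 is placed in row 2; hence r2c5 = 1.
3 is placed in column 3; hence r3c3 = 2.
2 is placed in column 4, so r3c4 = 3.
3 is placed in row 3, so r3c5 = 4.
3 is placed in column 4, so r4c4 = 4.
Column 5 already has 4; hence r4c5 = 3.
2 is placed in column 4, which forces r5c4 = 1.
1 is placed in column 5; hence r5c5 = 2.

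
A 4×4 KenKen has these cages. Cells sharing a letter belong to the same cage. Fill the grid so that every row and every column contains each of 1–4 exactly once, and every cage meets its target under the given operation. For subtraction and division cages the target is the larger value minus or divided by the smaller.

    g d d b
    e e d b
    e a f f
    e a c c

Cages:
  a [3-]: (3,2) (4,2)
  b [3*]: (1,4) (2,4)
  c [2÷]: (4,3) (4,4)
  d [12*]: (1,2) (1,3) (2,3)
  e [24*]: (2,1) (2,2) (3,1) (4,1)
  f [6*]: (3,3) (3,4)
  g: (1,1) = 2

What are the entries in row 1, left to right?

Cage g is a single given cell, leaving (1,1) = 2.
Cage e has product 24, leaving (2,2) = 2.
The only place for 3 in row 4 is (4,1).
In column 2, 3 can only go at (1,2), so (1,2) = 3.
3 is placed in row 1, which forces (1,4) = 1.
Cage b needs two cells with product 3; hence (2,4) = 3.
Column 4 already has 3, which forces (3,4) = 2.
Column 4 now contains 2, leaving (4,4) = 4.
Row 1 now contains 1, which forces (1,3) = 4.
Cage d needs product 12; hence (2,3) = 1.
Cage a needs two cells with difference 3; hence (3,2) = 4.
2 is placed in row 3; hence (3,3) = 3.
4 is placed in row 4, which forces (4,2) = 1.
Cage c's pair has quotient 2, which forces (4,3) = 2.
Row 2 now contains 1, which forces (2,1) = 4.
Row 3 now contains 4, leaving (3,1) = 1.
Completed grid: 2 3 4 1 / 4 2 1 3 / 1 4 3 2 / 3 1 2 4.

2 3 4 1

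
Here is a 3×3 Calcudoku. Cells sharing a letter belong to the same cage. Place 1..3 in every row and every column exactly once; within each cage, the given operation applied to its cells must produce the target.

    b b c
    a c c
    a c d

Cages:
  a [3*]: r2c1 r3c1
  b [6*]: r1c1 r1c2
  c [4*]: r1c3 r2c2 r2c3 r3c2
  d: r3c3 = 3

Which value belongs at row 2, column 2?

D is a freebie, which forces r3c3 = 3.
The two cells of cage a must have product 3, leaving r2c1 = 3.
Row 3 now contains 3, so r3c1 = 1.
Row 3 already has 1, so r3c2 = 2.
Column 1 now contains 3, so r1c1 = 2.
2 is placed in column 2; hence r1c2 = 3.
Cage c has product 4; hence r1c3 = 1.
2 is placed in column 2; hence r2c2 = 1.
The 4 cells of cage c must have product 4, leaving r2c3 = 2.
The full grid is 2 3 1 / 3 1 2 / 1 2 3.

1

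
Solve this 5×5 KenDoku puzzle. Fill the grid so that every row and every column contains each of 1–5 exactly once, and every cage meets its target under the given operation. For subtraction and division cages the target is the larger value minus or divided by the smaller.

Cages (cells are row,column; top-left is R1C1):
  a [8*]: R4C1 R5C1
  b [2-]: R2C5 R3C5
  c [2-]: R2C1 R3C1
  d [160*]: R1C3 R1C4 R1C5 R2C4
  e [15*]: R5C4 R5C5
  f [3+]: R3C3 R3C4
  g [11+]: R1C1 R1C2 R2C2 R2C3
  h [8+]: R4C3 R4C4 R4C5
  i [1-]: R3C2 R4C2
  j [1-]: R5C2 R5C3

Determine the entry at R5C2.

1

The 4 cells of cage d must have product 160, leaving R2C4 = 4.
In row 5, 4 can only go at R5C1, so R5C1 = 4.
4 is placed in column 1, leaving R4C1 = 2.
The only place for 5 in row 4 is R4C2.
Cage i needs two cells with difference 1, which forces R3C2 = 4.
Column 5 needs a 2, and only R1C5 is open for it.
The 4 cells of cage d must have product 160, which forces R1C3 = 4.
2 is placed in row 1, so R1C4 = 5.
Column 4 already has 5, so R5C4 = 3.
3 is placed in row 5, so R5C5 = 5.
Cage g has sum 11, which forces R2C2 = 2.
Cage g needs sum 11, leaving R2C3 = 5.
Cage b's pair has difference 2, so R2C5 = 1.
5 is placed in column 5, which forces R3C5 = 3.
The 3 cells of cage h must have sum 8, leaving R4C3 = 3.
Column 4 already has 3; hence R4C4 = 1.
The 3 cells of cage h must have sum 8, so R4C5 = 4.
2 is placed in column 2, so R5C2 = 1.
Row 5 now contains 1, so R5C3 = 2.
Cage g has sum 11, which forces R1C1 = 1.
Column 2 already has 1; hence R1C2 = 3.
Row 2 already has 1; hence R2C1 = 3.
3 is placed in row 3, so R3C1 = 5.
Column 3 now contains 2, which forces R3C3 = 1.
1 is placed in column 4; hence R3C4 = 2.
Completed grid: 1 3 4 5 2 / 3 2 5 4 1 / 5 4 1 2 3 / 2 5 3 1 4 / 4 1 2 3 5.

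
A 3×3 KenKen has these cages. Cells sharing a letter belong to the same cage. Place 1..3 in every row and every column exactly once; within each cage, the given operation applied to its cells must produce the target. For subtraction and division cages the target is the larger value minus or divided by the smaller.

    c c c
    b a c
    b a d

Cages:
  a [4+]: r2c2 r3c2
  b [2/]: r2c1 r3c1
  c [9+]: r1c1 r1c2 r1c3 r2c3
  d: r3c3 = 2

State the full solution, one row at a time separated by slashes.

3 2 1 / 2 1 3 / 1 3 2

The 4 cells of cage c must have sum 9; hence r2c3 = 3.
D is a freebie, so r3c3 = 2.
2 is placed in column 3, which forces r1c3 = 1.
The two cells of cage b must have quotient 2, leaving r2c1 = 2.
Row 2 already has 3, so r2c2 = 1.
Row 3 already has 2, which forces r3c1 = 1.
Cage a needs two cells with sum 4; hence r3c2 = 3.
Column 1 now contains 2, which forces r1c1 = 3.
Column 2 now contains 3, so r1c2 = 2.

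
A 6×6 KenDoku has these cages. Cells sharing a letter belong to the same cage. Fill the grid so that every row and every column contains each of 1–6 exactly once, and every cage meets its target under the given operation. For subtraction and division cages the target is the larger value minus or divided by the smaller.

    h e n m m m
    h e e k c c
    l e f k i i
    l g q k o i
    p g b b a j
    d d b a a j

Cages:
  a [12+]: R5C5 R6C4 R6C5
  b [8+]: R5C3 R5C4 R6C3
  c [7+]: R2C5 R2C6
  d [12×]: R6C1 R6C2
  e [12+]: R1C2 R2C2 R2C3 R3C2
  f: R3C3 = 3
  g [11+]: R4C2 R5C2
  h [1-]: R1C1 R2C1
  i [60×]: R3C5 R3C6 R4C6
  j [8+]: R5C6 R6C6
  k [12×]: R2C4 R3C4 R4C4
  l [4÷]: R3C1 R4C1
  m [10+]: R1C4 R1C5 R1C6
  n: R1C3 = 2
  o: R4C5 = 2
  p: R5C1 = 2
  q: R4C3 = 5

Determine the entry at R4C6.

3

N is a freebie; hence R1C3 = 2.
F is a freebie, leaving R3C3 = 3.
Cage q is a single given cell, leaving R4C3 = 5.
Cage o is given; hence R4C5 = 2.
Cage p is given, which forces R5C1 = 2.
5 is placed in row 4, leaving R4C2 = 6.
Row 4 now contains 6, which forces R4C6 = 3.
The two cells of cage g must have sum 11; hence R5C2 = 5.
Row 5 already has 5, which forces R5C6 = 6.
Cage b needs sum 8, leaving R5C4 = 3.
Cage j needs two cells with sum 8, leaving R6C6 = 2.
Cage k has product 12; hence R4C4 = 1.
Cage l's pair has quotient 4, which forces R3C1 = 1.
1 is placed in row 4, which forces R4C1 = 4.
Column 1 now contains 4, leaving R6C1 = 3.
Row 6 already has 3; hence R6C2 = 4.
Row 6 now contains 4, so R6C3 = 1.
Cage e needs sum 12, leaving R2C3 = 6.
6 is placed in row 2, so R2C4 = 2.
6 is placed in row 2, leaving R2C5 = 3.
4 is placed in column 2, so R3C2 = 2.
2 is placed in column 4, leaving R3C4 = 6.
1 is placed in column 3, which forces R5C3 = 4.
The 3 cells of cage a must have sum 12, so R5C5 = 1.
Column 4 already has 6, so R6C4 = 5.
5 is placed in row 6; hence R6C5 = 6.
Cage h needs two cells with difference 1, which forces R1C1 = 6.
Cage e needs sum 12; hence R1C2 = 3.
5 is placed in column 4, which forces R1C4 = 4.
Cage m needs sum 10, leaving R1C5 = 5.
The 3 cells of cage m must have sum 10; hence R1C6 = 1.
6 is placed in row 2; hence R2C1 = 5.
Row 2 already has 3; hence R2C2 = 1.
The two cells of cage c must have sum 7, which forces R2C6 = 4.
Column 5 already has 5, so R3C5 = 4.
4 is placed in column 6, so R3C6 = 5.
The full grid is 6 3 2 4 5 1 / 5 1 6 2 3 4 / 1 2 3 6 4 5 / 4 6 5 1 2 3 / 2 5 4 3 1 6 / 3 4 1 5 6 2.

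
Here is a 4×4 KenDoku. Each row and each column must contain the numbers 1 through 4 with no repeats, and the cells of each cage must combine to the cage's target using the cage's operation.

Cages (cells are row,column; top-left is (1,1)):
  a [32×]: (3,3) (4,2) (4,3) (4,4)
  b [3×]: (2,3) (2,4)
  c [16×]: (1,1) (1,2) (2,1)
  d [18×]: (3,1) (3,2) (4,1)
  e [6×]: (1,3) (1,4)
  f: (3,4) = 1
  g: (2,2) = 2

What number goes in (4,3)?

2

Cage g is a single given cell, which forces (2,2) = 2.
Cage d needs product 18, leaving (3,1) = 2.
The 3 cells of cage d must have product 18, so (3,2) = 3.
Cage a needs product 32, so (3,3) = 4.
Cage f is a single given cell, which forces (3,4) = 1.
The 3 cells of cage d must have product 18, leaving (4,1) = 3.
Cage c has product 16; hence (1,1) = 1.
Column 2 now contains 2; hence (1,2) = 4.
2 is placed in row 2, so (2,1) = 4.
The two cells of cage b must have product 3; hence (2,3) = 1.
1 is placed in column 4, so (2,4) = 3.
Column 2 now contains 4, so (4,2) = 1.
Column 3 now contains 1, leaving (4,3) = 2.
Row 4 already has 2; hence (4,4) = 4.
2 is placed in column 3, which forces (1,3) = 3.
3 is placed in column 4, leaving (1,4) = 2.
The full grid is 1 4 3 2 / 4 2 1 3 / 2 3 4 1 / 3 1 2 4.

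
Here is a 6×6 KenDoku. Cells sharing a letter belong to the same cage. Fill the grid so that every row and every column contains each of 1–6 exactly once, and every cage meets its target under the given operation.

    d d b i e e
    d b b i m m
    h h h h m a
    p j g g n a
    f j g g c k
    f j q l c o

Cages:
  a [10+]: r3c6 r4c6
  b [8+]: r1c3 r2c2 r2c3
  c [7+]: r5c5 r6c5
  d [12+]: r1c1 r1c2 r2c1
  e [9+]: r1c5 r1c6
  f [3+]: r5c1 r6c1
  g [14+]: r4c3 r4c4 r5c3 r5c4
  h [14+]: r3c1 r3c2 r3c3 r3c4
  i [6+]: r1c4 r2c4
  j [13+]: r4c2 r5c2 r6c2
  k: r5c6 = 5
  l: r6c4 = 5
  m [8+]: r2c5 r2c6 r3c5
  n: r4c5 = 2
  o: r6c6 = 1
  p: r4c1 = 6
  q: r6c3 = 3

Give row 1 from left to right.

P is a freebie; hence r4c1 = 6.
Cage n is a single given cell; hence r4c5 = 2.
Row 4 now contains 6, which forces r4c6 = 4.
Cage k is given, leaving r5c6 = 5.
Cage q is a single given cell, which forces r6c3 = 3.
L is a freebie, so r6c4 = 5.
Cage o is a single given cell, which forces r6c6 = 1.
4 is placed in column 6; hence r3c6 = 6.
Cage f's pair has sum 3, which forces r5c1 = 1.
1 is placed in row 5, so r5c5 = 3.
Row 6 now contains 1, which forces r6c1 = 2.
Column 5 now contains 3, which forces r1c5 = 6.
6 is placed in column 6; hence r1c6 = 3.
Column 6 now contains 3, which forces r2c6 = 2.
Cage c needs two cells with sum 7, which forces r6c5 = 4.
Cage i's pair has sum 6, leaving r1c4 = 2.
Cage d needs sum 12, leaving r2c1 = 3.
Row 2 already has 2, which forces r2c4 = 4.
Column 4 now contains 4, so r3c4 = 3.
3 is placed in column 4, so r4c4 = 1.
Column 4 now contains 4, leaving r5c4 = 6.
Row 6 already has 4; hence r6c2 = 6.
Cage b has sum 8, which forces r1c3 = 1.
Cage b needs sum 8, leaving r2c2 = 1.
The 3 cells of cage b must have sum 8; hence r2c3 = 6.
Row 2 already has 1, which forces r2c5 = 5.
Column 5 already has 5, leaving r3c5 = 1.
1 is placed in row 4, so r4c3 = 5.
Cage g needs sum 14, which forces r5c3 = 2.
The 4 cells of cage h must have sum 14, so r3c1 = 5.
The 4 cells of cage h must have sum 14, leaving r3c2 = 2.
Column 3 already has 2; hence r3c3 = 4.
5 is placed in row 4, leaving r4c2 = 3.
Row 5 already has 2; hence r5c2 = 4.
Column 1 now contains 5, so r1c1 = 4.
Column 2 already has 4; hence r1c2 = 5.
Completed grid: 4 5 1 2 6 3 / 3 1 6 4 5 2 / 5 2 4 3 1 6 / 6 3 5 1 2 4 / 1 4 2 6 3 5 / 2 6 3 5 4 1.

4 5 1 2 6 3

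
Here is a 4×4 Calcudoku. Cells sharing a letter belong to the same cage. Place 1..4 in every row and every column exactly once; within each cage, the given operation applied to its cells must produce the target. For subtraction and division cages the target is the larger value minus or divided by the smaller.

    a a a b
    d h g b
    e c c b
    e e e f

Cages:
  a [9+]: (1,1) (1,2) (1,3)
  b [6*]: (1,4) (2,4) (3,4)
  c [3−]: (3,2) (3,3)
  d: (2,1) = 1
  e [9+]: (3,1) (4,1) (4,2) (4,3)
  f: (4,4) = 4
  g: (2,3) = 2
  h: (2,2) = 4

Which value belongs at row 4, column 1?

D is a freebie, leaving (2,1) = 1.
H is a freebie; hence (2,2) = 4.
G is a freebie, so (2,3) = 2.
Row 2 already has 2; hence (2,4) = 3.
Column 2 now contains 4; hence (3,2) = 1.
Row 3 now contains 1, which forces (3,3) = 4.
Row 3 now contains 1; hence (3,4) = 2.
F is a freebie, so (4,4) = 4.
Cage a needs sum 9, so (1,1) = 4.
Cage a needs sum 9, which forces (1,2) = 2.
Column 3 already has 4, which forces (1,3) = 3.
Column 4 now contains 2, so (1,4) = 1.
Row 3 already has 2, leaving (3,1) = 3.
The 4 cells of cage e must have sum 9, leaving (4,1) = 2.
Cage e has sum 9, so (4,2) = 3.
Cage e has sum 9; hence (4,3) = 1.
Filled in: 4 2 3 1 / 1 4 2 3 / 3 1 4 2 / 2 3 1 4.

2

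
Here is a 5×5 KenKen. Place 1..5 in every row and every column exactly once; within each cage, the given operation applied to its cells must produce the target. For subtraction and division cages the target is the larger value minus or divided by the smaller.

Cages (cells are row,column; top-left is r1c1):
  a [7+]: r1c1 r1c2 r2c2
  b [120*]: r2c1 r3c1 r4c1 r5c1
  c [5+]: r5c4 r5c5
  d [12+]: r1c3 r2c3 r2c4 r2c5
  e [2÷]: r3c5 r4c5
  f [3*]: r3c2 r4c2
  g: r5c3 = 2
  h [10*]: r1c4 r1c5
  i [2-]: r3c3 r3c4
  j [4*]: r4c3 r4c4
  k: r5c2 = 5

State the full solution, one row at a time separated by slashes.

Cage k is given, so r5c2 = 5.
Cage g is a single given cell, which forces r5c3 = 2.
The only place for 5 in row 4 is r4c1.
Row 4 needs a 2, and only r4c5 is open for it.
Cage h needs two cells with product 10; hence r1c4 = 2.
Column 5 already has 2; hence r1c5 = 5.
The only place for 2 in row 3 is r3c1.
The only place for 2 in row 2 is r2c2.
Row 1 needs a 3, and only r1c3 is open for it.
Cage i needs two cells with difference 2; hence r3c4 = 3.
The 4 cells of cage d must have sum 12, which forces r2c5 = 3.
Row 3 already has 3, which forces r3c2 = 1.
Row 3 already has 1, leaving r3c3 = 5.
Row 3 already has 1, leaving r3c5 = 4.
The two cells of cage f must have product 3, which forces r4c2 = 3.
Column 5 already has 4, so r5c5 = 1.
The 3 cells of cage a must have sum 7, so r1c1 = 1.
Column 2 already has 1, leaving r1c2 = 4.
3 is placed in row 2; hence r2c1 = 4.
5 is placed in column 3; hence r2c3 = 1.
The 4 cells of cage d must have sum 12, leaving r2c4 = 5.
Column 3 already has 1; hence r4c3 = 4.
Row 4 now contains 4, leaving r4c4 = 1.
Cage b has product 120, so r5c1 = 3.
Row 5 now contains 1, so r5c4 = 4.

1 4 3 2 5 / 4 2 1 5 3 / 2 1 5 3 4 / 5 3 4 1 2 / 3 5 2 4 1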